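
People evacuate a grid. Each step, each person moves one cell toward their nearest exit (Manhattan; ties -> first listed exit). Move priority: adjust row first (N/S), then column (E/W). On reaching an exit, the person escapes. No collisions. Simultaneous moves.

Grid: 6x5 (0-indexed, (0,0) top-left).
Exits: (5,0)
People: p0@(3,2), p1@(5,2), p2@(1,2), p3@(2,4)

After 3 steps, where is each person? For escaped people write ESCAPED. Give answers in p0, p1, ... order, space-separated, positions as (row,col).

Step 1: p0:(3,2)->(4,2) | p1:(5,2)->(5,1) | p2:(1,2)->(2,2) | p3:(2,4)->(3,4)
Step 2: p0:(4,2)->(5,2) | p1:(5,1)->(5,0)->EXIT | p2:(2,2)->(3,2) | p3:(3,4)->(4,4)
Step 3: p0:(5,2)->(5,1) | p1:escaped | p2:(3,2)->(4,2) | p3:(4,4)->(5,4)

(5,1) ESCAPED (4,2) (5,4)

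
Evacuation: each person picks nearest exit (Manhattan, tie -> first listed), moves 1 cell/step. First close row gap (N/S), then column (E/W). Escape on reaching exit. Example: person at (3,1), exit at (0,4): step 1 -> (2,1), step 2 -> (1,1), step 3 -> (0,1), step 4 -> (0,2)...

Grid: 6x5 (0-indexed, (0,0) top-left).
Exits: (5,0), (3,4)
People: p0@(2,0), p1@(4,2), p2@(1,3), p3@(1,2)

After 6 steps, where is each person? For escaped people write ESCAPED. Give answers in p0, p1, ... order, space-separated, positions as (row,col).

Step 1: p0:(2,0)->(3,0) | p1:(4,2)->(5,2) | p2:(1,3)->(2,3) | p3:(1,2)->(2,2)
Step 2: p0:(3,0)->(4,0) | p1:(5,2)->(5,1) | p2:(2,3)->(3,3) | p3:(2,2)->(3,2)
Step 3: p0:(4,0)->(5,0)->EXIT | p1:(5,1)->(5,0)->EXIT | p2:(3,3)->(3,4)->EXIT | p3:(3,2)->(3,3)
Step 4: p0:escaped | p1:escaped | p2:escaped | p3:(3,3)->(3,4)->EXIT

ESCAPED ESCAPED ESCAPED ESCAPED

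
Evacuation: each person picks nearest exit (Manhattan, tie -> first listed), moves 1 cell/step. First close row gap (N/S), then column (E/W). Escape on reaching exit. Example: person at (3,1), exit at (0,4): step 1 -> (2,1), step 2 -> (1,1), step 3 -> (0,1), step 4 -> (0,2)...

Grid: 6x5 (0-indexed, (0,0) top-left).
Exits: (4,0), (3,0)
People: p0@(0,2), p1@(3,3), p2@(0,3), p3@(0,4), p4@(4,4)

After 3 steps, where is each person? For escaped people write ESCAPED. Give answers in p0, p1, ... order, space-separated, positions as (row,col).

Step 1: p0:(0,2)->(1,2) | p1:(3,3)->(3,2) | p2:(0,3)->(1,3) | p3:(0,4)->(1,4) | p4:(4,4)->(4,3)
Step 2: p0:(1,2)->(2,2) | p1:(3,2)->(3,1) | p2:(1,3)->(2,3) | p3:(1,4)->(2,4) | p4:(4,3)->(4,2)
Step 3: p0:(2,2)->(3,2) | p1:(3,1)->(3,0)->EXIT | p2:(2,3)->(3,3) | p3:(2,4)->(3,4) | p4:(4,2)->(4,1)

(3,2) ESCAPED (3,3) (3,4) (4,1)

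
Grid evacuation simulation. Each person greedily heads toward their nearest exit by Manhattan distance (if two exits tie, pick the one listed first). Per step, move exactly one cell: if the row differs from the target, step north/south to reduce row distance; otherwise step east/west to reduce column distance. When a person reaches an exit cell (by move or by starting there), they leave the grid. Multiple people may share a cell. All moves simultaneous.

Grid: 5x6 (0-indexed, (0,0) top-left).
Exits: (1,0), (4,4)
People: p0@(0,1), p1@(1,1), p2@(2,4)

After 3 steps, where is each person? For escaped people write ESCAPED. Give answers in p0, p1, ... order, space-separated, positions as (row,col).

Step 1: p0:(0,1)->(1,1) | p1:(1,1)->(1,0)->EXIT | p2:(2,4)->(3,4)
Step 2: p0:(1,1)->(1,0)->EXIT | p1:escaped | p2:(3,4)->(4,4)->EXIT

ESCAPED ESCAPED ESCAPED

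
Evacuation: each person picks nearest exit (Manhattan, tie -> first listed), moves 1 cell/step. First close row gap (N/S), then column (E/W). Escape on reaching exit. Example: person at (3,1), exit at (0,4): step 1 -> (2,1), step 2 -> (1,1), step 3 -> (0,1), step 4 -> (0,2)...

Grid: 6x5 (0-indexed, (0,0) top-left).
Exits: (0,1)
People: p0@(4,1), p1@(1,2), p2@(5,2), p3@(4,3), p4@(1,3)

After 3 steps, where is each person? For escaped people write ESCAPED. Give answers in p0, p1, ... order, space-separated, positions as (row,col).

Step 1: p0:(4,1)->(3,1) | p1:(1,2)->(0,2) | p2:(5,2)->(4,2) | p3:(4,3)->(3,3) | p4:(1,3)->(0,3)
Step 2: p0:(3,1)->(2,1) | p1:(0,2)->(0,1)->EXIT | p2:(4,2)->(3,2) | p3:(3,3)->(2,3) | p4:(0,3)->(0,2)
Step 3: p0:(2,1)->(1,1) | p1:escaped | p2:(3,2)->(2,2) | p3:(2,3)->(1,3) | p4:(0,2)->(0,1)->EXIT

(1,1) ESCAPED (2,2) (1,3) ESCAPED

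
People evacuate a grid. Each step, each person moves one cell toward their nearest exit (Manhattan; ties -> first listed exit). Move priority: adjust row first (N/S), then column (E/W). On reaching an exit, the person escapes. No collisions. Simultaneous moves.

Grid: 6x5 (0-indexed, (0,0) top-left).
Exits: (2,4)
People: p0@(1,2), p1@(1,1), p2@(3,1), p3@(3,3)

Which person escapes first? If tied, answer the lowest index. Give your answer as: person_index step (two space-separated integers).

Step 1: p0:(1,2)->(2,2) | p1:(1,1)->(2,1) | p2:(3,1)->(2,1) | p3:(3,3)->(2,3)
Step 2: p0:(2,2)->(2,3) | p1:(2,1)->(2,2) | p2:(2,1)->(2,2) | p3:(2,3)->(2,4)->EXIT
Step 3: p0:(2,3)->(2,4)->EXIT | p1:(2,2)->(2,3) | p2:(2,2)->(2,3) | p3:escaped
Step 4: p0:escaped | p1:(2,3)->(2,4)->EXIT | p2:(2,3)->(2,4)->EXIT | p3:escaped
Exit steps: [3, 4, 4, 2]
First to escape: p3 at step 2

Answer: 3 2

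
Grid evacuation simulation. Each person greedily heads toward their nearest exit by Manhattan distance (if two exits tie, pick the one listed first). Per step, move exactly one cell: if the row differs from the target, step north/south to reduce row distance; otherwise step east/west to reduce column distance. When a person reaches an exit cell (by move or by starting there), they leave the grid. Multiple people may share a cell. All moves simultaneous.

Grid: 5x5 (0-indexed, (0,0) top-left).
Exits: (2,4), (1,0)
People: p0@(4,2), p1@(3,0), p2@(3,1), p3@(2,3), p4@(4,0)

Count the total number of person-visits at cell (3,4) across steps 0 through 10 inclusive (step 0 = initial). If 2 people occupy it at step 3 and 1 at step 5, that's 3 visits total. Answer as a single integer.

Answer: 0

Derivation:
Step 0: p0@(4,2) p1@(3,0) p2@(3,1) p3@(2,3) p4@(4,0) -> at (3,4): 0 [-], cum=0
Step 1: p0@(3,2) p1@(2,0) p2@(2,1) p3@ESC p4@(3,0) -> at (3,4): 0 [-], cum=0
Step 2: p0@(2,2) p1@ESC p2@(1,1) p3@ESC p4@(2,0) -> at (3,4): 0 [-], cum=0
Step 3: p0@(2,3) p1@ESC p2@ESC p3@ESC p4@ESC -> at (3,4): 0 [-], cum=0
Step 4: p0@ESC p1@ESC p2@ESC p3@ESC p4@ESC -> at (3,4): 0 [-], cum=0
Total visits = 0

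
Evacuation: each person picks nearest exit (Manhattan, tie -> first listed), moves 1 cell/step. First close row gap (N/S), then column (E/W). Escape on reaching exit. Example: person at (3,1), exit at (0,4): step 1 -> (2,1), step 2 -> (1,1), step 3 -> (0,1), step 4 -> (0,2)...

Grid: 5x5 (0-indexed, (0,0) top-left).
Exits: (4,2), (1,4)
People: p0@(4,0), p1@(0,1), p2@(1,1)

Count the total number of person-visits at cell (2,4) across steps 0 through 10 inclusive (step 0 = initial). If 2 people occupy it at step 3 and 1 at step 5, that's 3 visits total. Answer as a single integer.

Answer: 0

Derivation:
Step 0: p0@(4,0) p1@(0,1) p2@(1,1) -> at (2,4): 0 [-], cum=0
Step 1: p0@(4,1) p1@(1,1) p2@(1,2) -> at (2,4): 0 [-], cum=0
Step 2: p0@ESC p1@(1,2) p2@(1,3) -> at (2,4): 0 [-], cum=0
Step 3: p0@ESC p1@(1,3) p2@ESC -> at (2,4): 0 [-], cum=0
Step 4: p0@ESC p1@ESC p2@ESC -> at (2,4): 0 [-], cum=0
Total visits = 0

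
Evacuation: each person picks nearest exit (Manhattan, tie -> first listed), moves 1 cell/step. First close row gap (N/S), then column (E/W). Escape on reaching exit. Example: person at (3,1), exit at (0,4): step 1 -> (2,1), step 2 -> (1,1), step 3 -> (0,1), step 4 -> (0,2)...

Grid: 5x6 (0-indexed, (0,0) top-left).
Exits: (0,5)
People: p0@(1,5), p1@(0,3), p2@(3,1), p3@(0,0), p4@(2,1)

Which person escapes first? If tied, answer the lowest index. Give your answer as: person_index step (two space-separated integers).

Step 1: p0:(1,5)->(0,5)->EXIT | p1:(0,3)->(0,4) | p2:(3,1)->(2,1) | p3:(0,0)->(0,1) | p4:(2,1)->(1,1)
Step 2: p0:escaped | p1:(0,4)->(0,5)->EXIT | p2:(2,1)->(1,1) | p3:(0,1)->(0,2) | p4:(1,1)->(0,1)
Step 3: p0:escaped | p1:escaped | p2:(1,1)->(0,1) | p3:(0,2)->(0,3) | p4:(0,1)->(0,2)
Step 4: p0:escaped | p1:escaped | p2:(0,1)->(0,2) | p3:(0,3)->(0,4) | p4:(0,2)->(0,3)
Step 5: p0:escaped | p1:escaped | p2:(0,2)->(0,3) | p3:(0,4)->(0,5)->EXIT | p4:(0,3)->(0,4)
Step 6: p0:escaped | p1:escaped | p2:(0,3)->(0,4) | p3:escaped | p4:(0,4)->(0,5)->EXIT
Step 7: p0:escaped | p1:escaped | p2:(0,4)->(0,5)->EXIT | p3:escaped | p4:escaped
Exit steps: [1, 2, 7, 5, 6]
First to escape: p0 at step 1

Answer: 0 1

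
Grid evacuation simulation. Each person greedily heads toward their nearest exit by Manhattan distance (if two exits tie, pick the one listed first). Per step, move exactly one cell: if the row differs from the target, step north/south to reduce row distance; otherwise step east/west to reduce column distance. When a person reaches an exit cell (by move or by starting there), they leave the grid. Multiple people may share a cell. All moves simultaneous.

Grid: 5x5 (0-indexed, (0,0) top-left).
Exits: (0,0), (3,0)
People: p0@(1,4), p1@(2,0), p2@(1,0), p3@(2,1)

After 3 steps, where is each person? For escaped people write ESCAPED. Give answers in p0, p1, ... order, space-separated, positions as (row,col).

Step 1: p0:(1,4)->(0,4) | p1:(2,0)->(3,0)->EXIT | p2:(1,0)->(0,0)->EXIT | p3:(2,1)->(3,1)
Step 2: p0:(0,4)->(0,3) | p1:escaped | p2:escaped | p3:(3,1)->(3,0)->EXIT
Step 3: p0:(0,3)->(0,2) | p1:escaped | p2:escaped | p3:escaped

(0,2) ESCAPED ESCAPED ESCAPED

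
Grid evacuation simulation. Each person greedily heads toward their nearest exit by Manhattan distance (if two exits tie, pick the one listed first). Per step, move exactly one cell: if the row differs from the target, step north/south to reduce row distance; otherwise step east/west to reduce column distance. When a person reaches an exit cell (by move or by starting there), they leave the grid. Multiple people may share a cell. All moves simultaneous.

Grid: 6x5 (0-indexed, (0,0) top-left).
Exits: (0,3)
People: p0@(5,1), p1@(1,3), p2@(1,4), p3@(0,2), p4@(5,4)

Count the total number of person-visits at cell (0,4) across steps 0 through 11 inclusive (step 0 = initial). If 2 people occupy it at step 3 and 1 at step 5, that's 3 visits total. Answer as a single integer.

Answer: 2

Derivation:
Step 0: p0@(5,1) p1@(1,3) p2@(1,4) p3@(0,2) p4@(5,4) -> at (0,4): 0 [-], cum=0
Step 1: p0@(4,1) p1@ESC p2@(0,4) p3@ESC p4@(4,4) -> at (0,4): 1 [p2], cum=1
Step 2: p0@(3,1) p1@ESC p2@ESC p3@ESC p4@(3,4) -> at (0,4): 0 [-], cum=1
Step 3: p0@(2,1) p1@ESC p2@ESC p3@ESC p4@(2,4) -> at (0,4): 0 [-], cum=1
Step 4: p0@(1,1) p1@ESC p2@ESC p3@ESC p4@(1,4) -> at (0,4): 0 [-], cum=1
Step 5: p0@(0,1) p1@ESC p2@ESC p3@ESC p4@(0,4) -> at (0,4): 1 [p4], cum=2
Step 6: p0@(0,2) p1@ESC p2@ESC p3@ESC p4@ESC -> at (0,4): 0 [-], cum=2
Step 7: p0@ESC p1@ESC p2@ESC p3@ESC p4@ESC -> at (0,4): 0 [-], cum=2
Total visits = 2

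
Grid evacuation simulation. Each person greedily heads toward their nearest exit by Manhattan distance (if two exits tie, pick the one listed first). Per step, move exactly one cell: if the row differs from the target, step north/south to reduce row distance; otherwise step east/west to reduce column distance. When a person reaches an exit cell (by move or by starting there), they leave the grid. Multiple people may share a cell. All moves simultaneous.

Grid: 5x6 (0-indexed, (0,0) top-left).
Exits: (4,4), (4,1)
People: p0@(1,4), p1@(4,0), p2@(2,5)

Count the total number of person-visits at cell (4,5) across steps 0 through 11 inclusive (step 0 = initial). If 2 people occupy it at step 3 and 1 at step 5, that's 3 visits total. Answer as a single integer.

Answer: 1

Derivation:
Step 0: p0@(1,4) p1@(4,0) p2@(2,5) -> at (4,5): 0 [-], cum=0
Step 1: p0@(2,4) p1@ESC p2@(3,5) -> at (4,5): 0 [-], cum=0
Step 2: p0@(3,4) p1@ESC p2@(4,5) -> at (4,5): 1 [p2], cum=1
Step 3: p0@ESC p1@ESC p2@ESC -> at (4,5): 0 [-], cum=1
Total visits = 1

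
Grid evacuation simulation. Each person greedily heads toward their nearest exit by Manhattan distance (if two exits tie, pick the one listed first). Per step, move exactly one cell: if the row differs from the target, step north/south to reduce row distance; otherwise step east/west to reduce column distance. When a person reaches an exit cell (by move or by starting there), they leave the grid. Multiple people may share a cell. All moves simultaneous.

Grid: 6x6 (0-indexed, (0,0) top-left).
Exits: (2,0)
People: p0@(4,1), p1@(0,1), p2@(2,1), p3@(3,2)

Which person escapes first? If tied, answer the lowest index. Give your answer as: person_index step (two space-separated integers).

Answer: 2 1

Derivation:
Step 1: p0:(4,1)->(3,1) | p1:(0,1)->(1,1) | p2:(2,1)->(2,0)->EXIT | p3:(3,2)->(2,2)
Step 2: p0:(3,1)->(2,1) | p1:(1,1)->(2,1) | p2:escaped | p3:(2,2)->(2,1)
Step 3: p0:(2,1)->(2,0)->EXIT | p1:(2,1)->(2,0)->EXIT | p2:escaped | p3:(2,1)->(2,0)->EXIT
Exit steps: [3, 3, 1, 3]
First to escape: p2 at step 1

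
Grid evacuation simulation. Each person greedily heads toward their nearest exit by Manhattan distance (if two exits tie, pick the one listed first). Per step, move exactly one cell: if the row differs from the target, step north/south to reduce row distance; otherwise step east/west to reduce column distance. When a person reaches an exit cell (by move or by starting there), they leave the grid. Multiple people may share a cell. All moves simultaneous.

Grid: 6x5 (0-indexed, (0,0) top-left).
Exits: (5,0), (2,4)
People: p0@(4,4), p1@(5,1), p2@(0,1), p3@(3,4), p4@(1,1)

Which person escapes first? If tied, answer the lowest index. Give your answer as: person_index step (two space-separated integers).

Step 1: p0:(4,4)->(3,4) | p1:(5,1)->(5,0)->EXIT | p2:(0,1)->(1,1) | p3:(3,4)->(2,4)->EXIT | p4:(1,1)->(2,1)
Step 2: p0:(3,4)->(2,4)->EXIT | p1:escaped | p2:(1,1)->(2,1) | p3:escaped | p4:(2,1)->(2,2)
Step 3: p0:escaped | p1:escaped | p2:(2,1)->(2,2) | p3:escaped | p4:(2,2)->(2,3)
Step 4: p0:escaped | p1:escaped | p2:(2,2)->(2,3) | p3:escaped | p4:(2,3)->(2,4)->EXIT
Step 5: p0:escaped | p1:escaped | p2:(2,3)->(2,4)->EXIT | p3:escaped | p4:escaped
Exit steps: [2, 1, 5, 1, 4]
First to escape: p1 at step 1

Answer: 1 1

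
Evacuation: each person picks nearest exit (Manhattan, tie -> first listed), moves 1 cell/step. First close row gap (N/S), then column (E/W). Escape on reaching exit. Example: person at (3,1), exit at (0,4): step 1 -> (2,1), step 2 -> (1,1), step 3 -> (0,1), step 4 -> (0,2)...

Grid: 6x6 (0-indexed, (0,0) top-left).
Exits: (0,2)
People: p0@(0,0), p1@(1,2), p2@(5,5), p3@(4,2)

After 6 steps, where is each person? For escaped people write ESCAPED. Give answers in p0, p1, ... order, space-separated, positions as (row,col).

Step 1: p0:(0,0)->(0,1) | p1:(1,2)->(0,2)->EXIT | p2:(5,5)->(4,5) | p3:(4,2)->(3,2)
Step 2: p0:(0,1)->(0,2)->EXIT | p1:escaped | p2:(4,5)->(3,5) | p3:(3,2)->(2,2)
Step 3: p0:escaped | p1:escaped | p2:(3,5)->(2,5) | p3:(2,2)->(1,2)
Step 4: p0:escaped | p1:escaped | p2:(2,5)->(1,5) | p3:(1,2)->(0,2)->EXIT
Step 5: p0:escaped | p1:escaped | p2:(1,5)->(0,5) | p3:escaped
Step 6: p0:escaped | p1:escaped | p2:(0,5)->(0,4) | p3:escaped

ESCAPED ESCAPED (0,4) ESCAPED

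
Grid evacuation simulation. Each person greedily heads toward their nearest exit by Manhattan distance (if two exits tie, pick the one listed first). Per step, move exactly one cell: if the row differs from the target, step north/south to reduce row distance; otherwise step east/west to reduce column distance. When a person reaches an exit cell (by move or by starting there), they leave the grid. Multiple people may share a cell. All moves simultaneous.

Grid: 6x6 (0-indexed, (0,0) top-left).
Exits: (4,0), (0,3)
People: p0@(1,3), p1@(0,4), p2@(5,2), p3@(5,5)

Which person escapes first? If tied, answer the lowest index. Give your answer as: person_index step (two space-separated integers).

Step 1: p0:(1,3)->(0,3)->EXIT | p1:(0,4)->(0,3)->EXIT | p2:(5,2)->(4,2) | p3:(5,5)->(4,5)
Step 2: p0:escaped | p1:escaped | p2:(4,2)->(4,1) | p3:(4,5)->(4,4)
Step 3: p0:escaped | p1:escaped | p2:(4,1)->(4,0)->EXIT | p3:(4,4)->(4,3)
Step 4: p0:escaped | p1:escaped | p2:escaped | p3:(4,3)->(4,2)
Step 5: p0:escaped | p1:escaped | p2:escaped | p3:(4,2)->(4,1)
Step 6: p0:escaped | p1:escaped | p2:escaped | p3:(4,1)->(4,0)->EXIT
Exit steps: [1, 1, 3, 6]
First to escape: p0 at step 1

Answer: 0 1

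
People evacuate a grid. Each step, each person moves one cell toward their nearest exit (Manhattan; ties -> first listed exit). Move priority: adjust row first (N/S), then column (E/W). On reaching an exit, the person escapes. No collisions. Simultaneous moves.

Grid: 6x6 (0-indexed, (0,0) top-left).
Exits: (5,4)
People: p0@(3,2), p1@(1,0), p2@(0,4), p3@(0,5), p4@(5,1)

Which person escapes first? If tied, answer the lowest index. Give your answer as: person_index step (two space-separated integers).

Answer: 4 3

Derivation:
Step 1: p0:(3,2)->(4,2) | p1:(1,0)->(2,0) | p2:(0,4)->(1,4) | p3:(0,5)->(1,5) | p4:(5,1)->(5,2)
Step 2: p0:(4,2)->(5,2) | p1:(2,0)->(3,0) | p2:(1,4)->(2,4) | p3:(1,5)->(2,5) | p4:(5,2)->(5,3)
Step 3: p0:(5,2)->(5,3) | p1:(3,0)->(4,0) | p2:(2,4)->(3,4) | p3:(2,5)->(3,5) | p4:(5,3)->(5,4)->EXIT
Step 4: p0:(5,3)->(5,4)->EXIT | p1:(4,0)->(5,0) | p2:(3,4)->(4,4) | p3:(3,5)->(4,5) | p4:escaped
Step 5: p0:escaped | p1:(5,0)->(5,1) | p2:(4,4)->(5,4)->EXIT | p3:(4,5)->(5,5) | p4:escaped
Step 6: p0:escaped | p1:(5,1)->(5,2) | p2:escaped | p3:(5,5)->(5,4)->EXIT | p4:escaped
Step 7: p0:escaped | p1:(5,2)->(5,3) | p2:escaped | p3:escaped | p4:escaped
Step 8: p0:escaped | p1:(5,3)->(5,4)->EXIT | p2:escaped | p3:escaped | p4:escaped
Exit steps: [4, 8, 5, 6, 3]
First to escape: p4 at step 3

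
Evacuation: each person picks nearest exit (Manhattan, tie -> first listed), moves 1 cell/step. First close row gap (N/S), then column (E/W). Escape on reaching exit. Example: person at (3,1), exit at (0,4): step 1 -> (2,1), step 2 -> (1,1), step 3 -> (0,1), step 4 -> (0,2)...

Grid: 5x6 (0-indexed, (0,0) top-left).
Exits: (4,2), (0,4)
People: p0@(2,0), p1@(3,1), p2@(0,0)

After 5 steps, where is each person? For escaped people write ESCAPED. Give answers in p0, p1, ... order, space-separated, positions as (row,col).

Step 1: p0:(2,0)->(3,0) | p1:(3,1)->(4,1) | p2:(0,0)->(0,1)
Step 2: p0:(3,0)->(4,0) | p1:(4,1)->(4,2)->EXIT | p2:(0,1)->(0,2)
Step 3: p0:(4,0)->(4,1) | p1:escaped | p2:(0,2)->(0,3)
Step 4: p0:(4,1)->(4,2)->EXIT | p1:escaped | p2:(0,3)->(0,4)->EXIT

ESCAPED ESCAPED ESCAPED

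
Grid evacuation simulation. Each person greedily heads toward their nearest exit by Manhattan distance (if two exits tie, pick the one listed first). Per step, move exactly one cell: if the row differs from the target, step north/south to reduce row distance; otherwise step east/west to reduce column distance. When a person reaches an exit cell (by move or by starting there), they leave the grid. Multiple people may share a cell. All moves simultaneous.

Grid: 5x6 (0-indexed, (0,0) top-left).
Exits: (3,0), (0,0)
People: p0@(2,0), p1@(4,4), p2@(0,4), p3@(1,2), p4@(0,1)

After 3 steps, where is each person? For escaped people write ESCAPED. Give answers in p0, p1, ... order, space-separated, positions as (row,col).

Step 1: p0:(2,0)->(3,0)->EXIT | p1:(4,4)->(3,4) | p2:(0,4)->(0,3) | p3:(1,2)->(0,2) | p4:(0,1)->(0,0)->EXIT
Step 2: p0:escaped | p1:(3,4)->(3,3) | p2:(0,3)->(0,2) | p3:(0,2)->(0,1) | p4:escaped
Step 3: p0:escaped | p1:(3,3)->(3,2) | p2:(0,2)->(0,1) | p3:(0,1)->(0,0)->EXIT | p4:escaped

ESCAPED (3,2) (0,1) ESCAPED ESCAPED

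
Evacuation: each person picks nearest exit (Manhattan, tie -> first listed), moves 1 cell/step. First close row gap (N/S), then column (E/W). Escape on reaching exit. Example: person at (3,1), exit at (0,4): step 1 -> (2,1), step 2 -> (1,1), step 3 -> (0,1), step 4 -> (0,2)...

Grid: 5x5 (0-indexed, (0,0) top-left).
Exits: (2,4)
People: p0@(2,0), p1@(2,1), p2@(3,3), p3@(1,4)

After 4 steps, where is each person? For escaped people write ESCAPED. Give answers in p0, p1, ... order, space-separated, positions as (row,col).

Step 1: p0:(2,0)->(2,1) | p1:(2,1)->(2,2) | p2:(3,3)->(2,3) | p3:(1,4)->(2,4)->EXIT
Step 2: p0:(2,1)->(2,2) | p1:(2,2)->(2,3) | p2:(2,3)->(2,4)->EXIT | p3:escaped
Step 3: p0:(2,2)->(2,3) | p1:(2,3)->(2,4)->EXIT | p2:escaped | p3:escaped
Step 4: p0:(2,3)->(2,4)->EXIT | p1:escaped | p2:escaped | p3:escaped

ESCAPED ESCAPED ESCAPED ESCAPED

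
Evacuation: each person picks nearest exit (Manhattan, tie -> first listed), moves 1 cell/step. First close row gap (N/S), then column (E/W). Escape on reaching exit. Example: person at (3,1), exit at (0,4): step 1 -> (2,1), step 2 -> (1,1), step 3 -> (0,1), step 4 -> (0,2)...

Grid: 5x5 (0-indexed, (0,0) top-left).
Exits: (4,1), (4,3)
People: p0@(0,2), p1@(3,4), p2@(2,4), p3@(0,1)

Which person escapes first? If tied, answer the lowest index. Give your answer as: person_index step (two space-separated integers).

Answer: 1 2

Derivation:
Step 1: p0:(0,2)->(1,2) | p1:(3,4)->(4,4) | p2:(2,4)->(3,4) | p3:(0,1)->(1,1)
Step 2: p0:(1,2)->(2,2) | p1:(4,4)->(4,3)->EXIT | p2:(3,4)->(4,4) | p3:(1,1)->(2,1)
Step 3: p0:(2,2)->(3,2) | p1:escaped | p2:(4,4)->(4,3)->EXIT | p3:(2,1)->(3,1)
Step 4: p0:(3,2)->(4,2) | p1:escaped | p2:escaped | p3:(3,1)->(4,1)->EXIT
Step 5: p0:(4,2)->(4,1)->EXIT | p1:escaped | p2:escaped | p3:escaped
Exit steps: [5, 2, 3, 4]
First to escape: p1 at step 2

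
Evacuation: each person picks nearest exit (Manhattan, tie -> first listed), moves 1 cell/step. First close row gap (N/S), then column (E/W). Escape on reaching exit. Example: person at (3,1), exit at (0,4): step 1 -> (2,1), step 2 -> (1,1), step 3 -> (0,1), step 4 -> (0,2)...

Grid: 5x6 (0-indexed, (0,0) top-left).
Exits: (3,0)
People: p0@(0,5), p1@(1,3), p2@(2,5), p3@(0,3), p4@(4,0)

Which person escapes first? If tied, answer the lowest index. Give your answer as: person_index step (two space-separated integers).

Step 1: p0:(0,5)->(1,5) | p1:(1,3)->(2,3) | p2:(2,5)->(3,5) | p3:(0,3)->(1,3) | p4:(4,0)->(3,0)->EXIT
Step 2: p0:(1,5)->(2,5) | p1:(2,3)->(3,3) | p2:(3,5)->(3,4) | p3:(1,3)->(2,3) | p4:escaped
Step 3: p0:(2,5)->(3,5) | p1:(3,3)->(3,2) | p2:(3,4)->(3,3) | p3:(2,3)->(3,3) | p4:escaped
Step 4: p0:(3,5)->(3,4) | p1:(3,2)->(3,1) | p2:(3,3)->(3,2) | p3:(3,3)->(3,2) | p4:escaped
Step 5: p0:(3,4)->(3,3) | p1:(3,1)->(3,0)->EXIT | p2:(3,2)->(3,1) | p3:(3,2)->(3,1) | p4:escaped
Step 6: p0:(3,3)->(3,2) | p1:escaped | p2:(3,1)->(3,0)->EXIT | p3:(3,1)->(3,0)->EXIT | p4:escaped
Step 7: p0:(3,2)->(3,1) | p1:escaped | p2:escaped | p3:escaped | p4:escaped
Step 8: p0:(3,1)->(3,0)->EXIT | p1:escaped | p2:escaped | p3:escaped | p4:escaped
Exit steps: [8, 5, 6, 6, 1]
First to escape: p4 at step 1

Answer: 4 1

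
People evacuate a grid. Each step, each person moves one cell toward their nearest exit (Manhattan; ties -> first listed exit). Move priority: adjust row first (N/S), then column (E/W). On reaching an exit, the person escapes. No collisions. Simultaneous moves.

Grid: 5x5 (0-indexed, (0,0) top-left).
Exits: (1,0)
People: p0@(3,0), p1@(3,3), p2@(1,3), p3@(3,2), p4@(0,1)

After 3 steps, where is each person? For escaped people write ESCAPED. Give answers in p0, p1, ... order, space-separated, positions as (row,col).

Step 1: p0:(3,0)->(2,0) | p1:(3,3)->(2,3) | p2:(1,3)->(1,2) | p3:(3,2)->(2,2) | p4:(0,1)->(1,1)
Step 2: p0:(2,0)->(1,0)->EXIT | p1:(2,3)->(1,3) | p2:(1,2)->(1,1) | p3:(2,2)->(1,2) | p4:(1,1)->(1,0)->EXIT
Step 3: p0:escaped | p1:(1,3)->(1,2) | p2:(1,1)->(1,0)->EXIT | p3:(1,2)->(1,1) | p4:escaped

ESCAPED (1,2) ESCAPED (1,1) ESCAPED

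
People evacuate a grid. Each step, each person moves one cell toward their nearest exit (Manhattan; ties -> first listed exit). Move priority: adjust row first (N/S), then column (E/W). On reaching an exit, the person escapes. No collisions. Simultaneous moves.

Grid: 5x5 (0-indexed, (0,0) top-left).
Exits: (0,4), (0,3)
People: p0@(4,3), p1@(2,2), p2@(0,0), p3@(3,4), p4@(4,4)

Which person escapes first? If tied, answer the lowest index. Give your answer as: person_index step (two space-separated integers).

Step 1: p0:(4,3)->(3,3) | p1:(2,2)->(1,2) | p2:(0,0)->(0,1) | p3:(3,4)->(2,4) | p4:(4,4)->(3,4)
Step 2: p0:(3,3)->(2,3) | p1:(1,2)->(0,2) | p2:(0,1)->(0,2) | p3:(2,4)->(1,4) | p4:(3,4)->(2,4)
Step 3: p0:(2,3)->(1,3) | p1:(0,2)->(0,3)->EXIT | p2:(0,2)->(0,3)->EXIT | p3:(1,4)->(0,4)->EXIT | p4:(2,4)->(1,4)
Step 4: p0:(1,3)->(0,3)->EXIT | p1:escaped | p2:escaped | p3:escaped | p4:(1,4)->(0,4)->EXIT
Exit steps: [4, 3, 3, 3, 4]
First to escape: p1 at step 3

Answer: 1 3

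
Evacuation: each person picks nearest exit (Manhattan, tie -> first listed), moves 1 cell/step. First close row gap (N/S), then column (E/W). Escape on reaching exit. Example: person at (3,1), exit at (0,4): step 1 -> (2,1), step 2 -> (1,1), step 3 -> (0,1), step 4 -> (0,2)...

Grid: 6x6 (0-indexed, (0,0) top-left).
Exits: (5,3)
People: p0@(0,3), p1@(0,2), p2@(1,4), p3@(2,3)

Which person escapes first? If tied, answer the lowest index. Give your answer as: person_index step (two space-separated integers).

Step 1: p0:(0,3)->(1,3) | p1:(0,2)->(1,2) | p2:(1,4)->(2,4) | p3:(2,3)->(3,3)
Step 2: p0:(1,3)->(2,3) | p1:(1,2)->(2,2) | p2:(2,4)->(3,4) | p3:(3,3)->(4,3)
Step 3: p0:(2,3)->(3,3) | p1:(2,2)->(3,2) | p2:(3,4)->(4,4) | p3:(4,3)->(5,3)->EXIT
Step 4: p0:(3,3)->(4,3) | p1:(3,2)->(4,2) | p2:(4,4)->(5,4) | p3:escaped
Step 5: p0:(4,3)->(5,3)->EXIT | p1:(4,2)->(5,2) | p2:(5,4)->(5,3)->EXIT | p3:escaped
Step 6: p0:escaped | p1:(5,2)->(5,3)->EXIT | p2:escaped | p3:escaped
Exit steps: [5, 6, 5, 3]
First to escape: p3 at step 3

Answer: 3 3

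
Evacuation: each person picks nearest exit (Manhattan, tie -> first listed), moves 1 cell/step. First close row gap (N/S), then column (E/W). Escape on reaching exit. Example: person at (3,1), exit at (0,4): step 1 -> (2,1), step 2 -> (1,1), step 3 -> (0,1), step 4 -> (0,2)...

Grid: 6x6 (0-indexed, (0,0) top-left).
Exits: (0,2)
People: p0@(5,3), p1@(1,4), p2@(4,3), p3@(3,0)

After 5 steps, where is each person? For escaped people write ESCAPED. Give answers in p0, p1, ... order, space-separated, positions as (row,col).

Step 1: p0:(5,3)->(4,3) | p1:(1,4)->(0,4) | p2:(4,3)->(3,3) | p3:(3,0)->(2,0)
Step 2: p0:(4,3)->(3,3) | p1:(0,4)->(0,3) | p2:(3,3)->(2,3) | p3:(2,0)->(1,0)
Step 3: p0:(3,3)->(2,3) | p1:(0,3)->(0,2)->EXIT | p2:(2,3)->(1,3) | p3:(1,0)->(0,0)
Step 4: p0:(2,3)->(1,3) | p1:escaped | p2:(1,3)->(0,3) | p3:(0,0)->(0,1)
Step 5: p0:(1,3)->(0,3) | p1:escaped | p2:(0,3)->(0,2)->EXIT | p3:(0,1)->(0,2)->EXIT

(0,3) ESCAPED ESCAPED ESCAPED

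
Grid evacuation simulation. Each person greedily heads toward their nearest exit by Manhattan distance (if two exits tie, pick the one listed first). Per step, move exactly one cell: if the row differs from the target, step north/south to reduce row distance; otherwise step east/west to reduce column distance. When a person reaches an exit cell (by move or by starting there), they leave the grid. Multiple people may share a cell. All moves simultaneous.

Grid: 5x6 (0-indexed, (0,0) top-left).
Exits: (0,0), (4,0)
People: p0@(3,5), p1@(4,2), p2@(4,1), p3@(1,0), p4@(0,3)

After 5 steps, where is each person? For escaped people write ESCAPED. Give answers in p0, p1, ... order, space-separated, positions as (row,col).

Step 1: p0:(3,5)->(4,5) | p1:(4,2)->(4,1) | p2:(4,1)->(4,0)->EXIT | p3:(1,0)->(0,0)->EXIT | p4:(0,3)->(0,2)
Step 2: p0:(4,5)->(4,4) | p1:(4,1)->(4,0)->EXIT | p2:escaped | p3:escaped | p4:(0,2)->(0,1)
Step 3: p0:(4,4)->(4,3) | p1:escaped | p2:escaped | p3:escaped | p4:(0,1)->(0,0)->EXIT
Step 4: p0:(4,3)->(4,2) | p1:escaped | p2:escaped | p3:escaped | p4:escaped
Step 5: p0:(4,2)->(4,1) | p1:escaped | p2:escaped | p3:escaped | p4:escaped

(4,1) ESCAPED ESCAPED ESCAPED ESCAPED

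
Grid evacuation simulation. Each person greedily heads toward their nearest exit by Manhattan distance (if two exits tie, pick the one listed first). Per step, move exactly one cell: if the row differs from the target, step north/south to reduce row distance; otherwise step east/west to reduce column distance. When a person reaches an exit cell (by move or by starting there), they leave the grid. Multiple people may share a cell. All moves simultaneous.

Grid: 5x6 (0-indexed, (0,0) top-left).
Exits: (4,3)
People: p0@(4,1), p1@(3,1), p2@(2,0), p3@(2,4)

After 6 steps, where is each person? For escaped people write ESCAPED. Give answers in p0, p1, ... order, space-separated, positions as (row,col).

Step 1: p0:(4,1)->(4,2) | p1:(3,1)->(4,1) | p2:(2,0)->(3,0) | p3:(2,4)->(3,4)
Step 2: p0:(4,2)->(4,3)->EXIT | p1:(4,1)->(4,2) | p2:(3,0)->(4,0) | p3:(3,4)->(4,4)
Step 3: p0:escaped | p1:(4,2)->(4,3)->EXIT | p2:(4,0)->(4,1) | p3:(4,4)->(4,3)->EXIT
Step 4: p0:escaped | p1:escaped | p2:(4,1)->(4,2) | p3:escaped
Step 5: p0:escaped | p1:escaped | p2:(4,2)->(4,3)->EXIT | p3:escaped

ESCAPED ESCAPED ESCAPED ESCAPED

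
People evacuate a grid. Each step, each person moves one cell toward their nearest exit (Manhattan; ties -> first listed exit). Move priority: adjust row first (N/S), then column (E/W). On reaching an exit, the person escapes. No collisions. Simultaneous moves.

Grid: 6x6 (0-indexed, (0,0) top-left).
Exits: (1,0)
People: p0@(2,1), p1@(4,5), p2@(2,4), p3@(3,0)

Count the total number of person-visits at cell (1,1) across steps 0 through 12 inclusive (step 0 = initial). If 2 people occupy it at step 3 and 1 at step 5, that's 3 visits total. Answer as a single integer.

Answer: 3

Derivation:
Step 0: p0@(2,1) p1@(4,5) p2@(2,4) p3@(3,0) -> at (1,1): 0 [-], cum=0
Step 1: p0@(1,1) p1@(3,5) p2@(1,4) p3@(2,0) -> at (1,1): 1 [p0], cum=1
Step 2: p0@ESC p1@(2,5) p2@(1,3) p3@ESC -> at (1,1): 0 [-], cum=1
Step 3: p0@ESC p1@(1,5) p2@(1,2) p3@ESC -> at (1,1): 0 [-], cum=1
Step 4: p0@ESC p1@(1,4) p2@(1,1) p3@ESC -> at (1,1): 1 [p2], cum=2
Step 5: p0@ESC p1@(1,3) p2@ESC p3@ESC -> at (1,1): 0 [-], cum=2
Step 6: p0@ESC p1@(1,2) p2@ESC p3@ESC -> at (1,1): 0 [-], cum=2
Step 7: p0@ESC p1@(1,1) p2@ESC p3@ESC -> at (1,1): 1 [p1], cum=3
Step 8: p0@ESC p1@ESC p2@ESC p3@ESC -> at (1,1): 0 [-], cum=3
Total visits = 3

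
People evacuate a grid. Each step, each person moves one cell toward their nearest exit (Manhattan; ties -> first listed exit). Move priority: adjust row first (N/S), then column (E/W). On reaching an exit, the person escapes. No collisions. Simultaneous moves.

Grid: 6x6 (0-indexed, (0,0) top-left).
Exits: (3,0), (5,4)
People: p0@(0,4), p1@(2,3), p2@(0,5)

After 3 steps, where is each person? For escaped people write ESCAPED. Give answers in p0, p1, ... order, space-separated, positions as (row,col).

Step 1: p0:(0,4)->(1,4) | p1:(2,3)->(3,3) | p2:(0,5)->(1,5)
Step 2: p0:(1,4)->(2,4) | p1:(3,3)->(3,2) | p2:(1,5)->(2,5)
Step 3: p0:(2,4)->(3,4) | p1:(3,2)->(3,1) | p2:(2,5)->(3,5)

(3,4) (3,1) (3,5)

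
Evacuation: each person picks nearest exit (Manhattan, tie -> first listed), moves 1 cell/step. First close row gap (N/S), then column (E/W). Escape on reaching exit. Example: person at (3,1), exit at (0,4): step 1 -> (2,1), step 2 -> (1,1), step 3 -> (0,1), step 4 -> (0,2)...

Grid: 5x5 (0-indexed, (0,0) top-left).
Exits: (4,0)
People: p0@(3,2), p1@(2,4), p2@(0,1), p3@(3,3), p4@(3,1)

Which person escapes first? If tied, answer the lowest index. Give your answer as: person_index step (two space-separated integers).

Answer: 4 2

Derivation:
Step 1: p0:(3,2)->(4,2) | p1:(2,4)->(3,4) | p2:(0,1)->(1,1) | p3:(3,3)->(4,3) | p4:(3,1)->(4,1)
Step 2: p0:(4,2)->(4,1) | p1:(3,4)->(4,4) | p2:(1,1)->(2,1) | p3:(4,3)->(4,2) | p4:(4,1)->(4,0)->EXIT
Step 3: p0:(4,1)->(4,0)->EXIT | p1:(4,4)->(4,3) | p2:(2,1)->(3,1) | p3:(4,2)->(4,1) | p4:escaped
Step 4: p0:escaped | p1:(4,3)->(4,2) | p2:(3,1)->(4,1) | p3:(4,1)->(4,0)->EXIT | p4:escaped
Step 5: p0:escaped | p1:(4,2)->(4,1) | p2:(4,1)->(4,0)->EXIT | p3:escaped | p4:escaped
Step 6: p0:escaped | p1:(4,1)->(4,0)->EXIT | p2:escaped | p3:escaped | p4:escaped
Exit steps: [3, 6, 5, 4, 2]
First to escape: p4 at step 2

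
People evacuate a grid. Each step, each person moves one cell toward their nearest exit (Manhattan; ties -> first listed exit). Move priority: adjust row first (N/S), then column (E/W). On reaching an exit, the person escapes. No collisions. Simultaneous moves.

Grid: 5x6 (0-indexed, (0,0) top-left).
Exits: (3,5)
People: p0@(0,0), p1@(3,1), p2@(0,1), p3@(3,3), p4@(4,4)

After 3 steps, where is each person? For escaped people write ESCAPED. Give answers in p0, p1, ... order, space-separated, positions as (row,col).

Step 1: p0:(0,0)->(1,0) | p1:(3,1)->(3,2) | p2:(0,1)->(1,1) | p3:(3,3)->(3,4) | p4:(4,4)->(3,4)
Step 2: p0:(1,0)->(2,0) | p1:(3,2)->(3,3) | p2:(1,1)->(2,1) | p3:(3,4)->(3,5)->EXIT | p4:(3,4)->(3,5)->EXIT
Step 3: p0:(2,0)->(3,0) | p1:(3,3)->(3,4) | p2:(2,1)->(3,1) | p3:escaped | p4:escaped

(3,0) (3,4) (3,1) ESCAPED ESCAPED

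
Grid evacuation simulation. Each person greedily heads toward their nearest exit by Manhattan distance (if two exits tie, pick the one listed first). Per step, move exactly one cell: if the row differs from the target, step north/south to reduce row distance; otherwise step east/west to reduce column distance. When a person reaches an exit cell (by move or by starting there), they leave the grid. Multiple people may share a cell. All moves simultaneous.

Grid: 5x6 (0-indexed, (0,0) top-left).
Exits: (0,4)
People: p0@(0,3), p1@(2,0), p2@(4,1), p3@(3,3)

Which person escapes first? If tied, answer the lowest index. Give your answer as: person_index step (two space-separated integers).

Step 1: p0:(0,3)->(0,4)->EXIT | p1:(2,0)->(1,0) | p2:(4,1)->(3,1) | p3:(3,3)->(2,3)
Step 2: p0:escaped | p1:(1,0)->(0,0) | p2:(3,1)->(2,1) | p3:(2,3)->(1,3)
Step 3: p0:escaped | p1:(0,0)->(0,1) | p2:(2,1)->(1,1) | p3:(1,3)->(0,3)
Step 4: p0:escaped | p1:(0,1)->(0,2) | p2:(1,1)->(0,1) | p3:(0,3)->(0,4)->EXIT
Step 5: p0:escaped | p1:(0,2)->(0,3) | p2:(0,1)->(0,2) | p3:escaped
Step 6: p0:escaped | p1:(0,3)->(0,4)->EXIT | p2:(0,2)->(0,3) | p3:escaped
Step 7: p0:escaped | p1:escaped | p2:(0,3)->(0,4)->EXIT | p3:escaped
Exit steps: [1, 6, 7, 4]
First to escape: p0 at step 1

Answer: 0 1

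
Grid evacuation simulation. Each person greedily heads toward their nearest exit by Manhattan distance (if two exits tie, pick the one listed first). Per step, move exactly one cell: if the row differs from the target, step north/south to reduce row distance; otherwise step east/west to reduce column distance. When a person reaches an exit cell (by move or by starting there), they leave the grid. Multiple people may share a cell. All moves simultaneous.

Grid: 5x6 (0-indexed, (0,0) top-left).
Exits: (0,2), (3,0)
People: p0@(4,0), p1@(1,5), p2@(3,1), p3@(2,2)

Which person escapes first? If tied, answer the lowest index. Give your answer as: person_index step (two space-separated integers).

Step 1: p0:(4,0)->(3,0)->EXIT | p1:(1,5)->(0,5) | p2:(3,1)->(3,0)->EXIT | p3:(2,2)->(1,2)
Step 2: p0:escaped | p1:(0,5)->(0,4) | p2:escaped | p3:(1,2)->(0,2)->EXIT
Step 3: p0:escaped | p1:(0,4)->(0,3) | p2:escaped | p3:escaped
Step 4: p0:escaped | p1:(0,3)->(0,2)->EXIT | p2:escaped | p3:escaped
Exit steps: [1, 4, 1, 2]
First to escape: p0 at step 1

Answer: 0 1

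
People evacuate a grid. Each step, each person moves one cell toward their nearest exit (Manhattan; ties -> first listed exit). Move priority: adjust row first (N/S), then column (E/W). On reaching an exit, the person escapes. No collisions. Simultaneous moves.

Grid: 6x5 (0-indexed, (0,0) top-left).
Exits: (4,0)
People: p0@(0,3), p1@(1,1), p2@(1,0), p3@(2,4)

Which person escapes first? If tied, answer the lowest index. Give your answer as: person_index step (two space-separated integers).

Answer: 2 3

Derivation:
Step 1: p0:(0,3)->(1,3) | p1:(1,1)->(2,1) | p2:(1,0)->(2,0) | p3:(2,4)->(3,4)
Step 2: p0:(1,3)->(2,3) | p1:(2,1)->(3,1) | p2:(2,0)->(3,0) | p3:(3,4)->(4,4)
Step 3: p0:(2,3)->(3,3) | p1:(3,1)->(4,1) | p2:(3,0)->(4,0)->EXIT | p3:(4,4)->(4,3)
Step 4: p0:(3,3)->(4,3) | p1:(4,1)->(4,0)->EXIT | p2:escaped | p3:(4,3)->(4,2)
Step 5: p0:(4,3)->(4,2) | p1:escaped | p2:escaped | p3:(4,2)->(4,1)
Step 6: p0:(4,2)->(4,1) | p1:escaped | p2:escaped | p3:(4,1)->(4,0)->EXIT
Step 7: p0:(4,1)->(4,0)->EXIT | p1:escaped | p2:escaped | p3:escaped
Exit steps: [7, 4, 3, 6]
First to escape: p2 at step 3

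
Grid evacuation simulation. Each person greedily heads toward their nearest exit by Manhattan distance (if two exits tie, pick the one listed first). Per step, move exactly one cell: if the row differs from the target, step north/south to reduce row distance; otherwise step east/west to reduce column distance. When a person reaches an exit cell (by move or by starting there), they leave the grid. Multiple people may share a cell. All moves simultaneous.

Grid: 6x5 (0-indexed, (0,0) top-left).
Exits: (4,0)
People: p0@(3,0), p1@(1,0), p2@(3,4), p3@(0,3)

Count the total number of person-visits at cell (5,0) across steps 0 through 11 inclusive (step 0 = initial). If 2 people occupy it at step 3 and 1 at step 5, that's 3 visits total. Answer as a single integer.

Step 0: p0@(3,0) p1@(1,0) p2@(3,4) p3@(0,3) -> at (5,0): 0 [-], cum=0
Step 1: p0@ESC p1@(2,0) p2@(4,4) p3@(1,3) -> at (5,0): 0 [-], cum=0
Step 2: p0@ESC p1@(3,0) p2@(4,3) p3@(2,3) -> at (5,0): 0 [-], cum=0
Step 3: p0@ESC p1@ESC p2@(4,2) p3@(3,3) -> at (5,0): 0 [-], cum=0
Step 4: p0@ESC p1@ESC p2@(4,1) p3@(4,3) -> at (5,0): 0 [-], cum=0
Step 5: p0@ESC p1@ESC p2@ESC p3@(4,2) -> at (5,0): 0 [-], cum=0
Step 6: p0@ESC p1@ESC p2@ESC p3@(4,1) -> at (5,0): 0 [-], cum=0
Step 7: p0@ESC p1@ESC p2@ESC p3@ESC -> at (5,0): 0 [-], cum=0
Total visits = 0

Answer: 0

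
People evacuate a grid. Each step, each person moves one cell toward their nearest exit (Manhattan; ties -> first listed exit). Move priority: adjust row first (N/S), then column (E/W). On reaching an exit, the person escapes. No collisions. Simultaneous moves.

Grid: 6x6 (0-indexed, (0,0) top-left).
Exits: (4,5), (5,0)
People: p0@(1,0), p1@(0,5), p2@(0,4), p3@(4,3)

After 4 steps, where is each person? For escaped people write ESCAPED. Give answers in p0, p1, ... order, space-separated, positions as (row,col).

Step 1: p0:(1,0)->(2,0) | p1:(0,5)->(1,5) | p2:(0,4)->(1,4) | p3:(4,3)->(4,4)
Step 2: p0:(2,0)->(3,0) | p1:(1,5)->(2,5) | p2:(1,4)->(2,4) | p3:(4,4)->(4,5)->EXIT
Step 3: p0:(3,0)->(4,0) | p1:(2,5)->(3,5) | p2:(2,4)->(3,4) | p3:escaped
Step 4: p0:(4,0)->(5,0)->EXIT | p1:(3,5)->(4,5)->EXIT | p2:(3,4)->(4,4) | p3:escaped

ESCAPED ESCAPED (4,4) ESCAPED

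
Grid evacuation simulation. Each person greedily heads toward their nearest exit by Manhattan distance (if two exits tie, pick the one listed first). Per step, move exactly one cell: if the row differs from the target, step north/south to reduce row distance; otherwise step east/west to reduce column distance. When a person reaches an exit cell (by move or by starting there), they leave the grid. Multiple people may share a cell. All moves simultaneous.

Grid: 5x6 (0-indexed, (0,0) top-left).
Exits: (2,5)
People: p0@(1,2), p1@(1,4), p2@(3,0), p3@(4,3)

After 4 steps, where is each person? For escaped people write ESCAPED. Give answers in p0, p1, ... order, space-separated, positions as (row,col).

Step 1: p0:(1,2)->(2,2) | p1:(1,4)->(2,4) | p2:(3,0)->(2,0) | p3:(4,3)->(3,3)
Step 2: p0:(2,2)->(2,3) | p1:(2,4)->(2,5)->EXIT | p2:(2,0)->(2,1) | p3:(3,3)->(2,3)
Step 3: p0:(2,3)->(2,4) | p1:escaped | p2:(2,1)->(2,2) | p3:(2,3)->(2,4)
Step 4: p0:(2,4)->(2,5)->EXIT | p1:escaped | p2:(2,2)->(2,3) | p3:(2,4)->(2,5)->EXIT

ESCAPED ESCAPED (2,3) ESCAPED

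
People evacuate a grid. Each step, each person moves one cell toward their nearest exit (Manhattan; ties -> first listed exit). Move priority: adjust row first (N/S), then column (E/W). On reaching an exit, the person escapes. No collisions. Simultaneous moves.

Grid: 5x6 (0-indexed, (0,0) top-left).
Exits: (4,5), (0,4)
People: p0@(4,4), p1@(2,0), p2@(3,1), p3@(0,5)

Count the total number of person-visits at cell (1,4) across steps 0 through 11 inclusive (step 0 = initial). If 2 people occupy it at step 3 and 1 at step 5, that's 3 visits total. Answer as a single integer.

Answer: 0

Derivation:
Step 0: p0@(4,4) p1@(2,0) p2@(3,1) p3@(0,5) -> at (1,4): 0 [-], cum=0
Step 1: p0@ESC p1@(1,0) p2@(4,1) p3@ESC -> at (1,4): 0 [-], cum=0
Step 2: p0@ESC p1@(0,0) p2@(4,2) p3@ESC -> at (1,4): 0 [-], cum=0
Step 3: p0@ESC p1@(0,1) p2@(4,3) p3@ESC -> at (1,4): 0 [-], cum=0
Step 4: p0@ESC p1@(0,2) p2@(4,4) p3@ESC -> at (1,4): 0 [-], cum=0
Step 5: p0@ESC p1@(0,3) p2@ESC p3@ESC -> at (1,4): 0 [-], cum=0
Step 6: p0@ESC p1@ESC p2@ESC p3@ESC -> at (1,4): 0 [-], cum=0
Total visits = 0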